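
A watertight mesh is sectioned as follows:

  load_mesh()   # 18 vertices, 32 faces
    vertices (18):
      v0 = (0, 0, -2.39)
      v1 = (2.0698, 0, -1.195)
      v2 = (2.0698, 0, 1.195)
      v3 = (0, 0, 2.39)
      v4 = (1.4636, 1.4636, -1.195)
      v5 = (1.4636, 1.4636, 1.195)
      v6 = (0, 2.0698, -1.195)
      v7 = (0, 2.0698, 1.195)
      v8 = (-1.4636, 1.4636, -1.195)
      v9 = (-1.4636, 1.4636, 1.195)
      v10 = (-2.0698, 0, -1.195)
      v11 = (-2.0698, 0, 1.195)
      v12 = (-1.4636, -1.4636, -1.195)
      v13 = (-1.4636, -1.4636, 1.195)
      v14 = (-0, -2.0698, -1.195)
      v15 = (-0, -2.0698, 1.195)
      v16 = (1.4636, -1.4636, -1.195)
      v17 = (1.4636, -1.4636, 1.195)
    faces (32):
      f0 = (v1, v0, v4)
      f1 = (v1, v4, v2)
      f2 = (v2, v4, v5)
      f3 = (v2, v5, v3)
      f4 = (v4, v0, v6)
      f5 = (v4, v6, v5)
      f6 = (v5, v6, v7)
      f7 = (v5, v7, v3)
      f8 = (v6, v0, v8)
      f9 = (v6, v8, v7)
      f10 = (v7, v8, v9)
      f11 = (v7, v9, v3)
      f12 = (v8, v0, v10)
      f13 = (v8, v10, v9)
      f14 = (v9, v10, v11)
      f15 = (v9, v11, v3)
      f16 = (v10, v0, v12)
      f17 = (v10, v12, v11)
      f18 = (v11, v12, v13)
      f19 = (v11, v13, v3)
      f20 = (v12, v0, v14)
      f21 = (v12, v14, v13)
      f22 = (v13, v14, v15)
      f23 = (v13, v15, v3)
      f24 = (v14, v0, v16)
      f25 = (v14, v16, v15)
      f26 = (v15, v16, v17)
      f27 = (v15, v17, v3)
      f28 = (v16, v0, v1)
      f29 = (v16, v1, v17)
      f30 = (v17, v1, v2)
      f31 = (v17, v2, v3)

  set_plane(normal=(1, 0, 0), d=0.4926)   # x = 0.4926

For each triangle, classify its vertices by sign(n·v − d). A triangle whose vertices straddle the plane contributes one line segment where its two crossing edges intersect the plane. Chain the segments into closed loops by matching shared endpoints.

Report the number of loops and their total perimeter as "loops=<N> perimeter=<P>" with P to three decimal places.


Straddling triangles (12 of 32):
  (v1,v0,v4) [+-+] → (0.4926, 0, -2.1056)–(0.4926, 0.4926, -1.9878)  len=0.5065
  (v2,v5,v3) [++-] → (0.4926, 0.4926, 1.9878)–(0.4926, 0, 2.1056)  len=0.5065
  (v4,v0,v6) [+--] → (0.4926, 0.4926, -1.9878)–(0.4926, 1.86577, -1.195)  len=1.5856
  (v4,v6,v5) [+-+] → (0.4926, 1.86577, -1.195)–(0.4926, 1.86577, -0.390604)  len=0.8044
  (v5,v6,v7) [+--] → (0.4926, 1.86577, -0.390604)–(0.4926, 1.86577, 1.195)  len=1.5856
  (v5,v7,v3) [+--] → (0.4926, 1.86577, 1.195)–(0.4926, 0.4926, 1.9878)  len=1.5856
  (v14,v0,v16) [--+] → (0.4926, -0.4926, -1.9878)–(0.4926, -1.86577, -1.195)  len=1.5856
  (v14,v16,v15) [-+-] → (0.4926, -1.86577, -1.195)–(0.4926, -1.86577, 0.390604)  len=1.5856
  (v15,v16,v17) [-++] → (0.4926, -1.86577, 0.390604)–(0.4926, -1.86577, 1.195)  len=0.8044
  (v15,v17,v3) [-+-] → (0.4926, -1.86577, 1.195)–(0.4926, -0.4926, 1.9878)  len=1.5856
  (v16,v0,v1) [+-+] → (0.4926, -0.4926, -1.9878)–(0.4926, 0, -2.1056)  len=0.5065
  (v17,v2,v3) [++-] → (0.4926, 0, 2.1056)–(0.4926, -0.4926, 1.9878)  len=0.5065

Chained into 1 loop(s):
  loop 1: 12 segments, perimeter = 13.1484
Total perimeter = 13.148

loops=1 perimeter=13.148


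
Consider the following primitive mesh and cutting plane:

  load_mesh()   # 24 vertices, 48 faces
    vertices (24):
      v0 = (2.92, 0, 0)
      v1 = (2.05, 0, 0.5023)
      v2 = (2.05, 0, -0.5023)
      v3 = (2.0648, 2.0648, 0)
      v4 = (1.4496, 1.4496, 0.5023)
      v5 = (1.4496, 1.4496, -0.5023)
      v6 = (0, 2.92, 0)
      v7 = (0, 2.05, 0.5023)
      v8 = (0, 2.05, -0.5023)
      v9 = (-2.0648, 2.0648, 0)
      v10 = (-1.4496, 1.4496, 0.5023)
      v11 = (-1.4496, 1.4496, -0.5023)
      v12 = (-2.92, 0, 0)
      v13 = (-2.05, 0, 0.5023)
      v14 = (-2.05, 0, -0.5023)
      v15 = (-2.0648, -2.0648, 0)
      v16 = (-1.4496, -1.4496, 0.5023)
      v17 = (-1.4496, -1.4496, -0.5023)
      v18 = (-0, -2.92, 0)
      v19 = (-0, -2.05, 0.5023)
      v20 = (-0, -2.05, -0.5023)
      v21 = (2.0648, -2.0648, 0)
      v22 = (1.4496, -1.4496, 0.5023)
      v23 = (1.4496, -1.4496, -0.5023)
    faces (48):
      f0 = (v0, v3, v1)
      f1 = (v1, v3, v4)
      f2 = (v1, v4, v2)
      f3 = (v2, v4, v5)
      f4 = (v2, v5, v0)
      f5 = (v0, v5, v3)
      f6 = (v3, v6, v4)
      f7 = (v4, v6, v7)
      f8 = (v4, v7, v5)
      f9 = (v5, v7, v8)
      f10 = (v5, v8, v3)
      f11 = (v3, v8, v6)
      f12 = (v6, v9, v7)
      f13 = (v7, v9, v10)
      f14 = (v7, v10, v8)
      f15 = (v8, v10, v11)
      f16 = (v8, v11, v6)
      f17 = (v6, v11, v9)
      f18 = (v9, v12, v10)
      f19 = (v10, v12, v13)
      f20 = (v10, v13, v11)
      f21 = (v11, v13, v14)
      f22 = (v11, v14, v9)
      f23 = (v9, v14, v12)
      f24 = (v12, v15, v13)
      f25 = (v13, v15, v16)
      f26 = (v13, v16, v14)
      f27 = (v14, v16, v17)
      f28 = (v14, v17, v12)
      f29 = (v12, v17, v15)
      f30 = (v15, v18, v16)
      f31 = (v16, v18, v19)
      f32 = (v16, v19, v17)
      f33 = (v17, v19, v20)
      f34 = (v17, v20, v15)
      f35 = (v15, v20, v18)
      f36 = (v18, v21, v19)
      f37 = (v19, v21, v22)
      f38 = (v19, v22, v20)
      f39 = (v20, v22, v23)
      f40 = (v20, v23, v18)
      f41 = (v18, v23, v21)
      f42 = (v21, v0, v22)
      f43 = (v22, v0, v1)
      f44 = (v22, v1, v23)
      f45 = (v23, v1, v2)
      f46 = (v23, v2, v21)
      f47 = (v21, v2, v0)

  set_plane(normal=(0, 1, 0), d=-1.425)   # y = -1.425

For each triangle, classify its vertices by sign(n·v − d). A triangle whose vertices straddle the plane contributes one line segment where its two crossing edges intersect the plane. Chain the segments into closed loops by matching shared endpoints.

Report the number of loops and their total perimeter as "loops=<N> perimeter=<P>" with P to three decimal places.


Straddling triangles (12 of 48):
  (v12,v15,v13) [+-+] → (-2.32979, -1.425, 0)–(-2.06021, -1.425, 0.155643)  len=0.3113
  (v13,v15,v16) [+--] → (-2.06021, -1.425, 0.155643)–(-1.45979, -1.425, 0.5023)  len=0.6933
  (v13,v16,v14) [+-+] → (-1.45979, -1.425, 0.5023)–(-1.45979, -1.425, 0.485252)  len=0.0170
  (v14,v16,v17) [+--] → (-1.45979, -1.425, 0.485252)–(-1.45979, -1.425, -0.5023)  len=0.9876
  (v14,v17,v12) [+-+] → (-1.45979, -1.425, -0.5023)–(-1.47455, -1.425, -0.493776)  len=0.0170
  (v12,v17,v15) [+--] → (-1.47455, -1.425, -0.493776)–(-2.32979, -1.425, 0)  len=0.9875
  (v21,v0,v22) [-+-] → (2.32979, -1.425, 0)–(1.47455, -1.425, 0.493776)  len=0.9875
  (v22,v0,v1) [-++] → (1.47455, -1.425, 0.493776)–(1.45979, -1.425, 0.5023)  len=0.0170
  (v22,v1,v23) [-+-] → (1.45979, -1.425, 0.5023)–(1.45979, -1.425, -0.485252)  len=0.9876
  (v23,v1,v2) [-++] → (1.45979, -1.425, -0.485252)–(1.45979, -1.425, -0.5023)  len=0.0170
  (v23,v2,v21) [-+-] → (1.45979, -1.425, -0.5023)–(2.06021, -1.425, -0.155643)  len=0.6933
  (v21,v2,v0) [-++] → (2.06021, -1.425, -0.155643)–(2.32979, -1.425, 0)  len=0.3113

Chained into 2 loop(s):
  loop 1: 6 segments, perimeter = 3.0138
  loop 2: 6 segments, perimeter = 3.0138
Total perimeter = 6.028

loops=2 perimeter=6.028


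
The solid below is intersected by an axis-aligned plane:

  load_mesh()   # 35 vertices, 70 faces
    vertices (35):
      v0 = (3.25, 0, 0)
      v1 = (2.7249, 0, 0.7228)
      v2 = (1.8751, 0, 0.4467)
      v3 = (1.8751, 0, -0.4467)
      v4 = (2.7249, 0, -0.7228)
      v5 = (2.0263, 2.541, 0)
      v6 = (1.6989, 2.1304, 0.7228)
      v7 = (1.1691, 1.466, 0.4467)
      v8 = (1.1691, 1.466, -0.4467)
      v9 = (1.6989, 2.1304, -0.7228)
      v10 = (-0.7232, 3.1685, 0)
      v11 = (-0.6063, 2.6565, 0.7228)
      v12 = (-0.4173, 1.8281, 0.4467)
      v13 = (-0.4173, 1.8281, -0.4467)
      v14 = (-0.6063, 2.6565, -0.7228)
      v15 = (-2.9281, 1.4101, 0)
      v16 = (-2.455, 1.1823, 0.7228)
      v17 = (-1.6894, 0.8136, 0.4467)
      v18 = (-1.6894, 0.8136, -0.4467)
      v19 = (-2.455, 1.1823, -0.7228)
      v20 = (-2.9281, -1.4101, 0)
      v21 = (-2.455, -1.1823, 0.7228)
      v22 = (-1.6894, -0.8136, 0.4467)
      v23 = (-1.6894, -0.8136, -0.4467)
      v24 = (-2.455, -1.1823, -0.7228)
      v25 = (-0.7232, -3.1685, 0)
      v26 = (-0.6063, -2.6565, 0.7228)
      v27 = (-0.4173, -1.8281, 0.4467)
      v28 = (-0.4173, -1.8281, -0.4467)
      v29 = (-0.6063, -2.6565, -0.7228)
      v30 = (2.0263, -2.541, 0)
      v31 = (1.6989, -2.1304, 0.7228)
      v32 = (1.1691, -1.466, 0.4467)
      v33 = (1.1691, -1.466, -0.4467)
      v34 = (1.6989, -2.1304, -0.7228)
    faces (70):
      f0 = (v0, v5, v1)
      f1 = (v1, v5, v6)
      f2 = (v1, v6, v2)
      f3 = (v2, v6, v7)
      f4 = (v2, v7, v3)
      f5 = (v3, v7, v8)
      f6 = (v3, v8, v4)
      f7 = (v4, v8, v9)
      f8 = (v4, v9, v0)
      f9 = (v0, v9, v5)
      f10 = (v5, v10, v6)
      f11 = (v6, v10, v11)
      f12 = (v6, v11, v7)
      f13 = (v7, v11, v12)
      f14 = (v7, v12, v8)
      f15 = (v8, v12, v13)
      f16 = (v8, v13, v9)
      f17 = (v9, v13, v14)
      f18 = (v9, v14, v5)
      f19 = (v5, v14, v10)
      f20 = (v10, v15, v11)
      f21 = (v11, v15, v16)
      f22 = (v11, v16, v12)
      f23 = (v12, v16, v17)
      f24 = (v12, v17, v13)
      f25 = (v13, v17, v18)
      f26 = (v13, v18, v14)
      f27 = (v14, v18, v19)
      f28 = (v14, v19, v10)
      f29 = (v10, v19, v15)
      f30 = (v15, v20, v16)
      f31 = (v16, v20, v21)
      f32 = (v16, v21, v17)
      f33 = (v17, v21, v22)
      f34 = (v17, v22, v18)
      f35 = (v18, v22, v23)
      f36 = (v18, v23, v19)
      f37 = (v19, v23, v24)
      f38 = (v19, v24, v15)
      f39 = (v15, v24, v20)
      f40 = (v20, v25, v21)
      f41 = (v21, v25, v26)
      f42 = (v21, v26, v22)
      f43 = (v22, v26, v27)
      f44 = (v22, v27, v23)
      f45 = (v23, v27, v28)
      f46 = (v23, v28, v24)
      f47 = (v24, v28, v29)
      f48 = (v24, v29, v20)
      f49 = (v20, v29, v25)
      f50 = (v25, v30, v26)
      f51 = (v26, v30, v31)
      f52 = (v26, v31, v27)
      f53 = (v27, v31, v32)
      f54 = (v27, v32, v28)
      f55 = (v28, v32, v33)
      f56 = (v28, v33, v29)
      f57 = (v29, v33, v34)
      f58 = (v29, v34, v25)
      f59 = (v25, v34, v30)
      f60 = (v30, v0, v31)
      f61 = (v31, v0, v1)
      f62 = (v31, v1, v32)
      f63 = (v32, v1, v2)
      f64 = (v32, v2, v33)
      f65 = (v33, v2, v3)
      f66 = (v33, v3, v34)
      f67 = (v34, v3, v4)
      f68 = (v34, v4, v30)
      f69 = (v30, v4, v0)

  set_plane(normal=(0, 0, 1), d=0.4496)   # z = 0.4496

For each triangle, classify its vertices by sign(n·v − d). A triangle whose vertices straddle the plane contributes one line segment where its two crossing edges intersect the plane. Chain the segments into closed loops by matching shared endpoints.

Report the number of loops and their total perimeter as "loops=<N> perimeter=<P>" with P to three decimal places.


Straddling triangles (28 of 70):
  (v0,v5,v1) [--+] → (2.46085, 0.960433, 0.4496)–(2.92337, 0, 0.4496)  len=1.0660
  (v1,v5,v6) [+-+] → (2.46085, 0.960433, 0.4496)–(1.82265, 2.2856, 0.4496)  len=1.4708
  (v1,v6,v2) [++-] → (1.87325, 0.0223765, 0.4496)–(1.88403, 0, 0.4496)  len=0.0248
  (v2,v6,v7) [-+-] → (1.87325, 0.0223765, 0.4496)–(1.17466, 1.47298, 0.4496)  len=1.6101
  (v5,v10,v6) [--+] → (0.783408, 2.52278, 0.4496)–(1.82265, 2.2856, 0.4496)  len=1.0660
  (v6,v10,v11) [+-+] → (0.783408, 2.52278, 0.4496)–(-0.650485, 2.85002, 0.4496)  len=1.4708
  (v6,v11,v7) [++-] → (1.15045, 1.4785, 0.4496)–(1.17466, 1.47298, 0.4496)  len=0.0248
  (v7,v11,v12) [-+-] → (1.15045, 1.4785, 0.4496)–(-0.419285, 1.8368, 0.4496)  len=1.6101
  (v10,v15,v11) [--+] → (-1.48388, 2.18539, 0.4496)–(-0.650485, 2.85002, 0.4496)  len=1.0660
  (v11,v15,v16) [+-+] → (-1.48388, 2.18539, 0.4496)–(-2.63382, 1.2684, 0.4496)  len=1.4708
  (v11,v16,v12) [++-] → (-0.438703, 1.82132, 0.4496)–(-0.419285, 1.8368, 0.4496)  len=0.0248
  (v12,v16,v17) [-+-] → (-0.438703, 1.82132, 0.4496)–(-1.69744, 0.817473, 0.4496)  len=1.6100
  (v15,v20,v16) [--+] → (-2.63382, 0.202439, 0.4496)–(-2.63382, 1.2684, 0.4496)  len=1.0660
  (v16,v20,v21) [+-+] → (-2.63382, 0.202439, 0.4496)–(-2.63382, -1.2684, 0.4496)  len=1.4708
  (v16,v21,v17) [++-] → (-1.69744, 0.792636, 0.4496)–(-1.69744, 0.817473, 0.4496)  len=0.0248
  (v17,v21,v22) [-+-] → (-1.69744, 0.792636, 0.4496)–(-1.69744, -0.817473, 0.4496)  len=1.6101
  (v20,v25,v21) [--+] → (-1.80042, -1.93303, 0.4496)–(-2.63382, -1.2684, 0.4496)  len=1.0660
  (v21,v25,v26) [+-+] → (-1.80042, -1.93303, 0.4496)–(-0.650485, -2.85002, 0.4496)  len=1.4708
  (v21,v26,v22) [++-] → (-1.67802, -0.832957, 0.4496)–(-1.69744, -0.817473, 0.4496)  len=0.0248
  (v22,v26,v27) [-+-] → (-1.67802, -0.832957, 0.4496)–(-0.419285, -1.8368, 0.4496)  len=1.6100
  (v25,v30,v26) [--+] → (0.388756, -2.61284, 0.4496)–(-0.650485, -2.85002, 0.4496)  len=1.0660
  (v26,v30,v31) [+-+] → (0.388756, -2.61284, 0.4496)–(1.82265, -2.2856, 0.4496)  len=1.4708
  (v26,v31,v27) [++-] → (-0.395073, -1.83128, 0.4496)–(-0.419285, -1.8368, 0.4496)  len=0.0248
  (v27,v31,v32) [-+-] → (-0.395073, -1.83128, 0.4496)–(1.17466, -1.47298, 0.4496)  len=1.6101
  (v30,v0,v31) [--+] → (2.28518, -1.32516, 0.4496)–(1.82265, -2.2856, 0.4496)  len=1.0660
  (v31,v0,v1) [+-+] → (2.28518, -1.32516, 0.4496)–(2.92337, 0, 0.4496)  len=1.4708
  (v31,v1,v32) [++-] → (1.18544, -1.4506, 0.4496)–(1.17466, -1.47298, 0.4496)  len=0.0248
  (v32,v1,v2) [-+-] → (1.18544, -1.4506, 0.4496)–(1.88403, 0, 0.4496)  len=1.6101

Chained into 2 loop(s):
  loop 1: 14 segments, perimeter = 17.7574
  loop 2: 14 segments, perimeter = 11.4443
Total perimeter = 29.202

loops=2 perimeter=29.202


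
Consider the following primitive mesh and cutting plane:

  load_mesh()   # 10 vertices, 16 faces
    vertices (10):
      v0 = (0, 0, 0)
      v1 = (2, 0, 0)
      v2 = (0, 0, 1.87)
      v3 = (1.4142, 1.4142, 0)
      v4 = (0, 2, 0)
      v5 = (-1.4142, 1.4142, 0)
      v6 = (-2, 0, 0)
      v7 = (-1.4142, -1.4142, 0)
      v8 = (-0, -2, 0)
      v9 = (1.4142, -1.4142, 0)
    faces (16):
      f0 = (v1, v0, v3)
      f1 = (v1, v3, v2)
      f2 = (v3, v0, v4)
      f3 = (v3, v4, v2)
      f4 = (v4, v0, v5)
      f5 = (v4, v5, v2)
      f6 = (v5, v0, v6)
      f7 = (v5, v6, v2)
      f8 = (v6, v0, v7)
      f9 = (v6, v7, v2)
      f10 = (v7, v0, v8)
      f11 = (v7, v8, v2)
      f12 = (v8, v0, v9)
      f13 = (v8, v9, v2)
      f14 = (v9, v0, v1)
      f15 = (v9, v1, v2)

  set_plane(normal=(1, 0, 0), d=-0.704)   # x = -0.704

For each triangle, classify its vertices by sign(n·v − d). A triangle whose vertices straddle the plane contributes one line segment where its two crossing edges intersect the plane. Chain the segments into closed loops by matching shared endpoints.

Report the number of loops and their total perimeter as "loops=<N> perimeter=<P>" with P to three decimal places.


Straddling triangles (8 of 16):
  (v4,v0,v5) [++-] → (-0.704, 0.704, 0)–(-0.704, 1.70838, 0)  len=1.0044
  (v4,v5,v2) [+-+] → (-0.704, 1.70838, 0)–(-0.704, 0.704, 0.939099)  len=1.3750
  (v5,v0,v6) [-+-] → (-0.704, 0.704, 0)–(-0.704, 0, 0)  len=0.7040
  (v5,v6,v2) [--+] → (-0.704, 0, 1.21176)–(-0.704, 0.704, 0.939099)  len=0.7550
  (v6,v0,v7) [-+-] → (-0.704, 0, 0)–(-0.704, -0.704, 0)  len=0.7040
  (v6,v7,v2) [--+] → (-0.704, -0.704, 0.939099)–(-0.704, 0, 1.21176)  len=0.7550
  (v7,v0,v8) [-++] → (-0.704, -0.704, 0)–(-0.704, -1.70838, 0)  len=1.0044
  (v7,v8,v2) [-++] → (-0.704, -1.70838, 0)–(-0.704, -0.704, 0.939099)  len=1.3750

Chained into 1 loop(s):
  loop 1: 8 segments, perimeter = 7.6767
Total perimeter = 7.677

loops=1 perimeter=7.677


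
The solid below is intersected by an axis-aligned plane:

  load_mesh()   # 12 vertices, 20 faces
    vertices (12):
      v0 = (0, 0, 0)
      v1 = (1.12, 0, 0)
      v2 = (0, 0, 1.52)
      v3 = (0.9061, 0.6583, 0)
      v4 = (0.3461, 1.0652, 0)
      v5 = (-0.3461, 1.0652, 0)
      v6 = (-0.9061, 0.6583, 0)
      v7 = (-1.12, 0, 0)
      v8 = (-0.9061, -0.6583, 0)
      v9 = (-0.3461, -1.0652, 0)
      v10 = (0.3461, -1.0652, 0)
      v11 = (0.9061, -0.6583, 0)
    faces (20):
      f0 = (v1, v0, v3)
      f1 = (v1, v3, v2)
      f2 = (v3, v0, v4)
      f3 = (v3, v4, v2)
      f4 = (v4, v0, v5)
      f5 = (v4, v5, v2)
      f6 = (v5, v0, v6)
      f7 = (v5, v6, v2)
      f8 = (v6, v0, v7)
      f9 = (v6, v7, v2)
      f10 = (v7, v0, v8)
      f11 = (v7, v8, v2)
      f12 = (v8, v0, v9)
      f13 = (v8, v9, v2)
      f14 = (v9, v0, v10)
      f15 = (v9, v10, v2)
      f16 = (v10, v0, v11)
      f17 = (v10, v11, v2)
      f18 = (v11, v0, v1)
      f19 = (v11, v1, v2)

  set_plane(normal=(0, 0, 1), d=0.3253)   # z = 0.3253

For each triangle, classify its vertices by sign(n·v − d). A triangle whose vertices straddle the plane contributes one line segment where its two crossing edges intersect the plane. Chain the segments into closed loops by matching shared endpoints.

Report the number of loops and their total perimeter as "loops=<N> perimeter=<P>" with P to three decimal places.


Straddling triangles (10 of 20):
  (v1,v3,v2) [--+] → (0.712183, 0.517415, 0.3253)–(0.880305, 0, 0.3253)  len=0.5440
  (v3,v4,v2) [--+] → (0.27203, 0.837233, 0.3253)–(0.712183, 0.517415, 0.3253)  len=0.5441
  (v4,v5,v2) [--+] → (-0.27203, 0.837233, 0.3253)–(0.27203, 0.837233, 0.3253)  len=0.5441
  (v5,v6,v2) [--+] → (-0.712183, 0.517415, 0.3253)–(-0.27203, 0.837233, 0.3253)  len=0.5441
  (v6,v7,v2) [--+] → (-0.880305, 0, 0.3253)–(-0.712183, 0.517415, 0.3253)  len=0.5440
  (v7,v8,v2) [--+] → (-0.712183, -0.517415, 0.3253)–(-0.880305, 0, 0.3253)  len=0.5440
  (v8,v9,v2) [--+] → (-0.27203, -0.837233, 0.3253)–(-0.712183, -0.517415, 0.3253)  len=0.5441
  (v9,v10,v2) [--+] → (0.27203, -0.837233, 0.3253)–(-0.27203, -0.837233, 0.3253)  len=0.5441
  (v10,v11,v2) [--+] → (0.712183, -0.517415, 0.3253)–(0.27203, -0.837233, 0.3253)  len=0.5441
  (v11,v1,v2) [--+] → (0.880305, 0, 0.3253)–(0.712183, -0.517415, 0.3253)  len=0.5440

Chained into 1 loop(s):
  loop 1: 10 segments, perimeter = 5.4406
Total perimeter = 5.441

loops=1 perimeter=5.441


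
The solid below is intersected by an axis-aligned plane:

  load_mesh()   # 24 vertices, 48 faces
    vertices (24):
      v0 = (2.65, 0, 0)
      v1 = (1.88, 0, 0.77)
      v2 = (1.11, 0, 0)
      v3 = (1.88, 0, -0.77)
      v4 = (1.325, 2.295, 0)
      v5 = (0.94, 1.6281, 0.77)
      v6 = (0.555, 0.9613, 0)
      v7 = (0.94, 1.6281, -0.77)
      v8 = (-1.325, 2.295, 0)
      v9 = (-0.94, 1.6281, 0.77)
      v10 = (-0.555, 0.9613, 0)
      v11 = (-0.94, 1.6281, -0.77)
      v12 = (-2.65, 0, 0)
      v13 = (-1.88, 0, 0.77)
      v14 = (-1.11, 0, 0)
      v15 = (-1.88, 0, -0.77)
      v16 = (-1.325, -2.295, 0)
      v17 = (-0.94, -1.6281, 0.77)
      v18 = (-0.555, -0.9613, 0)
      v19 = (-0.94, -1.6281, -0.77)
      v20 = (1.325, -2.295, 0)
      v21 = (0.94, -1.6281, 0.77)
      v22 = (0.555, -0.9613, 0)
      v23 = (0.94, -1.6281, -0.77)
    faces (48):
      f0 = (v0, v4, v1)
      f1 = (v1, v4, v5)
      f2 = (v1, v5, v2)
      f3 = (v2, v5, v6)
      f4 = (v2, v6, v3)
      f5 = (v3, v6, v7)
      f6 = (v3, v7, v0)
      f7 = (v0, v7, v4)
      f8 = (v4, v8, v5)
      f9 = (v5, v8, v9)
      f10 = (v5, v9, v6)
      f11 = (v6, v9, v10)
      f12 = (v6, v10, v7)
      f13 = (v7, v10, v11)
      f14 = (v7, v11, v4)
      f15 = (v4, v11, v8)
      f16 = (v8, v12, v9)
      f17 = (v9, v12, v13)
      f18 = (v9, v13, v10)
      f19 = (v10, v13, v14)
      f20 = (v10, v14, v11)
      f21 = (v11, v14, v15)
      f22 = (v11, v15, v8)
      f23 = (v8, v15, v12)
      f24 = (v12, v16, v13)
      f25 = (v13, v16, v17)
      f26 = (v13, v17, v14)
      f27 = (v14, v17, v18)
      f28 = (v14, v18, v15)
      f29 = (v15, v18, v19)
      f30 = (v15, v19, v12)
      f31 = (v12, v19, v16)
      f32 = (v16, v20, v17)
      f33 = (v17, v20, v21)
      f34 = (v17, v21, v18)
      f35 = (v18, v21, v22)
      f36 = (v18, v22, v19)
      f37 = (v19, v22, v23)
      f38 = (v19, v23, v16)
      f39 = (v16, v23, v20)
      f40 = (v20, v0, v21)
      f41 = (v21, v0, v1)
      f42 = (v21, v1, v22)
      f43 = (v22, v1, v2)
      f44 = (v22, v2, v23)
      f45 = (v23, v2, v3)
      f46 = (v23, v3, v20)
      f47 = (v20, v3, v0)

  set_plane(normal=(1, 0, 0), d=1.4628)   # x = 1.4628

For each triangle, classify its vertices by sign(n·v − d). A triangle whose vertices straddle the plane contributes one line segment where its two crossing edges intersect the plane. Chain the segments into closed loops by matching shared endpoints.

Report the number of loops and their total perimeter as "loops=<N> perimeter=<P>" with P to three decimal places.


Straddling triangles (14 of 48):
  (v0,v4,v1) [+-+] → (1.4628, 2.05632, 0)–(1.4628, 1.72518, 0.191182)  len=0.3824
  (v1,v4,v5) [+--] → (1.4628, 1.72518, 0.191182)–(1.4628, 0.722599, 0.77)  len=1.1577
  (v1,v5,v2) [+--] → (1.4628, 0.722599, 0.77)–(1.4628, 0, 0.3528)  len=0.8344
  (v2,v6,v3) [--+] → (1.4628, 0.302683, -0.527552)–(1.4628, 0, -0.3528)  len=0.3495
  (v3,v6,v7) [+--] → (1.4628, 0.302683, -0.527552)–(1.4628, 0.722599, -0.77)  len=0.4849
  (v3,v7,v0) [+-+] → (1.4628, 0.722599, -0.77)–(1.4628, 1.13034, -0.534587)  len=0.4708
  (v0,v7,v4) [+--] → (1.4628, 1.13034, -0.534587)–(1.4628, 2.05632, 0)  len=1.0692
  (v20,v0,v21) [-+-] → (1.4628, -2.05632, 0)–(1.4628, -1.13034, 0.534587)  len=1.0692
  (v21,v0,v1) [-++] → (1.4628, -1.13034, 0.534587)–(1.4628, -0.722599, 0.77)  len=0.4708
  (v21,v1,v22) [-+-] → (1.4628, -0.722599, 0.77)–(1.4628, -0.302683, 0.527552)  len=0.4849
  (v22,v1,v2) [-+-] → (1.4628, -0.302683, 0.527552)–(1.4628, 0, 0.3528)  len=0.3495
  (v23,v2,v3) [--+] → (1.4628, 0, -0.3528)–(1.4628, -0.722599, -0.77)  len=0.8344
  (v23,v3,v20) [-+-] → (1.4628, -0.722599, -0.77)–(1.4628, -1.72518, -0.191182)  len=1.1577
  (v20,v3,v0) [-++] → (1.4628, -1.72518, -0.191182)–(1.4628, -2.05632, 0)  len=0.3824

Chained into 1 loop(s):
  loop 1: 14 segments, perimeter = 9.4977
Total perimeter = 9.498

loops=1 perimeter=9.498


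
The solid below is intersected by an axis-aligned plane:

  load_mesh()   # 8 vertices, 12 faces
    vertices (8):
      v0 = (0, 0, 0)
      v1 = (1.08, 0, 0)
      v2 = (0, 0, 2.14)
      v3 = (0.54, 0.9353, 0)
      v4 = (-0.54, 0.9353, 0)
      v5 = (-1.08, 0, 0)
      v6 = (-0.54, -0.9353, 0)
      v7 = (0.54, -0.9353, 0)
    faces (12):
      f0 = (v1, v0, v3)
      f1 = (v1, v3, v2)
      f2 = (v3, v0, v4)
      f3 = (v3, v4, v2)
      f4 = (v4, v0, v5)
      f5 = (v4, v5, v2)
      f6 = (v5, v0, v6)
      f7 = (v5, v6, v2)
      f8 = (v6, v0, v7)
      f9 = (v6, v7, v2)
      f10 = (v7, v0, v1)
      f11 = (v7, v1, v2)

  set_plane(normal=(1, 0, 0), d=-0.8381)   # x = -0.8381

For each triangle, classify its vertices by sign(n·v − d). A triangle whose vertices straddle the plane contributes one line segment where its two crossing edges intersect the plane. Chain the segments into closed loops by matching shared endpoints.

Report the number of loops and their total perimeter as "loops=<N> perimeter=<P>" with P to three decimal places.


Straddling triangles (4 of 12):
  (v4,v0,v5) [++-] → (-0.8381, 0, 0)–(-0.8381, 0.41898, 0)  len=0.4190
  (v4,v5,v2) [+-+] → (-0.8381, 0.41898, 0)–(-0.8381, 0, 0.47932)  len=0.6366
  (v5,v0,v6) [-++] → (-0.8381, 0, 0)–(-0.8381, -0.41898, 0)  len=0.4190
  (v5,v6,v2) [-++] → (-0.8381, -0.41898, 0)–(-0.8381, 0, 0.47932)  len=0.6366

Chained into 1 loop(s):
  loop 1: 4 segments, perimeter = 2.1112
Total perimeter = 2.111

loops=1 perimeter=2.111


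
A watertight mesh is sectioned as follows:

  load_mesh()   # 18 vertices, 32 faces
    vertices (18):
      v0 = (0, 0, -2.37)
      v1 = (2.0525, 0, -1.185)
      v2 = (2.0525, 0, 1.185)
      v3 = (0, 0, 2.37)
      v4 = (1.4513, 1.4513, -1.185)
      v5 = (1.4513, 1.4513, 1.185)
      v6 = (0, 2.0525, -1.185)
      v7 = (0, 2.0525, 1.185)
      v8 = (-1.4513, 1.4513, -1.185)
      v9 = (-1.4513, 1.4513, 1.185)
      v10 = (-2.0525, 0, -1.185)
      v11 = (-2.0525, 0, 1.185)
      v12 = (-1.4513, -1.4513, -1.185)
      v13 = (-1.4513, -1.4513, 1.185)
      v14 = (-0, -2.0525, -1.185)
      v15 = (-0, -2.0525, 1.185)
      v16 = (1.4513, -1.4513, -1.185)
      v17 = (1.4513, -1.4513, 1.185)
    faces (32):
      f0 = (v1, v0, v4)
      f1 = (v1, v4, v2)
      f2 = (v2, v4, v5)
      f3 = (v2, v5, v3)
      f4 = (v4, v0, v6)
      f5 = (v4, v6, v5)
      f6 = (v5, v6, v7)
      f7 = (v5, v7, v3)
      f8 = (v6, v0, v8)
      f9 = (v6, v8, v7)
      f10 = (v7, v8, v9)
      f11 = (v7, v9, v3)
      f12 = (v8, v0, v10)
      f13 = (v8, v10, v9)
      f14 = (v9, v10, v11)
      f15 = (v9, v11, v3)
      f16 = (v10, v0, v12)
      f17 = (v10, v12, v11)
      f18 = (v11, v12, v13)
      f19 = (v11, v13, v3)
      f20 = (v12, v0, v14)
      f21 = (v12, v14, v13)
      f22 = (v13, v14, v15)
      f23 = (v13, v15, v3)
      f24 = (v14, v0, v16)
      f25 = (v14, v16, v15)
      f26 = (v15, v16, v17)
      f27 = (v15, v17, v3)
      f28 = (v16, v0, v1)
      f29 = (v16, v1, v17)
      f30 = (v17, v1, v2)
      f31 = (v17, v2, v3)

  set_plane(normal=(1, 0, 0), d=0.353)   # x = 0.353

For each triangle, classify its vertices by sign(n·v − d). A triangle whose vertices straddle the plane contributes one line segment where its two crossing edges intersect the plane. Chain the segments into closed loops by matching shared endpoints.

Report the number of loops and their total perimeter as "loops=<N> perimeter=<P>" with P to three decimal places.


loops=1 perimeter=13.366

Straddling triangles (12 of 32):
  (v1,v0,v4) [+-+] → (0.353, 0, -2.1662)–(0.353, 0.353, -2.08177)  len=0.3630
  (v2,v5,v3) [++-] → (0.353, 0.353, 2.08177)–(0.353, 0, 2.1662)  len=0.3630
  (v4,v0,v6) [+--] → (0.353, 0.353, -2.08177)–(0.353, 1.90627, -1.185)  len=1.7936
  (v4,v6,v5) [+-+] → (0.353, 1.90627, -1.185)–(0.353, 1.90627, -0.608544)  len=0.5765
  (v5,v6,v7) [+--] → (0.353, 1.90627, -0.608544)–(0.353, 1.90627, 1.185)  len=1.7935
  (v5,v7,v3) [+--] → (0.353, 1.90627, 1.185)–(0.353, 0.353, 2.08177)  len=1.7936
  (v14,v0,v16) [--+] → (0.353, -0.353, -2.08177)–(0.353, -1.90627, -1.185)  len=1.7936
  (v14,v16,v15) [-+-] → (0.353, -1.90627, -1.185)–(0.353, -1.90627, 0.608544)  len=1.7935
  (v15,v16,v17) [-++] → (0.353, -1.90627, 0.608544)–(0.353, -1.90627, 1.185)  len=0.5765
  (v15,v17,v3) [-+-] → (0.353, -1.90627, 1.185)–(0.353, -0.353, 2.08177)  len=1.7936
  (v16,v0,v1) [+-+] → (0.353, -0.353, -2.08177)–(0.353, 0, -2.1662)  len=0.3630
  (v17,v2,v3) [++-] → (0.353, 0, 2.1662)–(0.353, -0.353, 2.08177)  len=0.3630

Chained into 1 loop(s):
  loop 1: 12 segments, perimeter = 13.3661
Total perimeter = 13.366


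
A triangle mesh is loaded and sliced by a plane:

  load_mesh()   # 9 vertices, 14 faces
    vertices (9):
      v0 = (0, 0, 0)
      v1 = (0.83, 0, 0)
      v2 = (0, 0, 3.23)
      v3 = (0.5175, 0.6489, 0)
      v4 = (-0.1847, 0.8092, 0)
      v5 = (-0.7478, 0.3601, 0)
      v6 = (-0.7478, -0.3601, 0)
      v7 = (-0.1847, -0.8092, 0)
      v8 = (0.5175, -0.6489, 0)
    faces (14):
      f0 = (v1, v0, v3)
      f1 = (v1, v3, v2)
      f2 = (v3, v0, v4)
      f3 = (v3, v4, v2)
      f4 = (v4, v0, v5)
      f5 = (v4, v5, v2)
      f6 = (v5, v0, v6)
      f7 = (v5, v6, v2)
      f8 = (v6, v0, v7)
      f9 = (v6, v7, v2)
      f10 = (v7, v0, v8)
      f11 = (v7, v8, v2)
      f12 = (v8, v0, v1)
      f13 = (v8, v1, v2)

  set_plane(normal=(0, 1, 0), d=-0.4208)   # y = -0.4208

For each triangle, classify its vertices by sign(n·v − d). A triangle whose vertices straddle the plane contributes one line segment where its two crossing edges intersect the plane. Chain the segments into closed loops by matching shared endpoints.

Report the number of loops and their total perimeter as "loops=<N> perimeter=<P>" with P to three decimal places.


Straddling triangles (6 of 14):
  (v6,v0,v7) [++-] → (-0.0960477, -0.4208, 0)–(-0.671692, -0.4208, 0)  len=0.5756
  (v6,v7,v2) [+-+] → (-0.671692, -0.4208, 0)–(-0.0960477, -0.4208, 1.55034)  len=1.6538
  (v7,v0,v8) [-+-] → (-0.0960477, -0.4208, 0)–(0.335589, -0.4208, 0)  len=0.4316
  (v7,v8,v2) [--+] → (0.335589, -0.4208, 1.1354)–(-0.0960477, -0.4208, 1.55034)  len=0.5987
  (v8,v0,v1) [-++] → (0.335589, -0.4208, 0)–(0.627349, -0.4208, 0)  len=0.2918
  (v8,v1,v2) [-++] → (0.627349, -0.4208, 0)–(0.335589, -0.4208, 1.1354)  len=1.1723

Chained into 1 loop(s):
  loop 1: 6 segments, perimeter = 4.7238
Total perimeter = 4.724

loops=1 perimeter=4.724


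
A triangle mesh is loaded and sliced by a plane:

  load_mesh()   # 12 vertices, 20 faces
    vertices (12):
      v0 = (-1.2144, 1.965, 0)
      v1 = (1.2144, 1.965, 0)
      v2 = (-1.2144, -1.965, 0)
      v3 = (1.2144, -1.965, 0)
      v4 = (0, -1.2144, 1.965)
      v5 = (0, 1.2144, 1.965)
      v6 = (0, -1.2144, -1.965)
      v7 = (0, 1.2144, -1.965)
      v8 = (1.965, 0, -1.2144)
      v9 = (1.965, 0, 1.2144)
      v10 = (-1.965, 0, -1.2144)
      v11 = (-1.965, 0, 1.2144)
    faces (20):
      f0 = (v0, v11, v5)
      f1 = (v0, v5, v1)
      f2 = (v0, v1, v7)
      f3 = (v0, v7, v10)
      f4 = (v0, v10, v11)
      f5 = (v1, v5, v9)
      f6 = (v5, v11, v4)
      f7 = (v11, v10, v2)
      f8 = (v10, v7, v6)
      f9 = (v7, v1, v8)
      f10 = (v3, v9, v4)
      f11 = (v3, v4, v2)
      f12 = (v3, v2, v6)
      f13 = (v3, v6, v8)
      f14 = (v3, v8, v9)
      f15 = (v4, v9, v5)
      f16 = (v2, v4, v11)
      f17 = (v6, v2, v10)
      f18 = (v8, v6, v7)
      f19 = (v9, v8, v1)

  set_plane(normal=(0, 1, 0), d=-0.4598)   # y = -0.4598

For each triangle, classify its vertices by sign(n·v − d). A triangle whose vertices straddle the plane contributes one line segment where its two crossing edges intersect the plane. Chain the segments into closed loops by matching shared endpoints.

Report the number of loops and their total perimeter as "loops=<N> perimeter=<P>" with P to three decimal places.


Straddling triangles (10 of 20):
  (v5,v11,v4) [++-] → (-1.22101, -0.4598, 1.49859)–(0, -0.4598, 1.965)  len=1.3071
  (v11,v10,v2) [++-] → (-1.78936, -0.4598, -0.930237)–(-1.78936, -0.4598, 0.930237)  len=1.8605
  (v10,v7,v6) [++-] → (0, -0.4598, -1.965)–(-1.22101, -0.4598, -1.49859)  len=1.3071
  (v3,v9,v4) [-+-] → (1.78936, -0.4598, 0.930237)–(1.22101, -0.4598, 1.49859)  len=0.8038
  (v3,v6,v8) [--+] → (1.22101, -0.4598, -1.49859)–(1.78936, -0.4598, -0.930237)  len=0.8038
  (v3,v8,v9) [-++] → (1.78936, -0.4598, -0.930237)–(1.78936, -0.4598, 0.930237)  len=1.8605
  (v4,v9,v5) [-++] → (1.22101, -0.4598, 1.49859)–(0, -0.4598, 1.965)  len=1.3071
  (v2,v4,v11) [--+] → (-1.22101, -0.4598, 1.49859)–(-1.78936, -0.4598, 0.930237)  len=0.8038
  (v6,v2,v10) [--+] → (-1.78936, -0.4598, -0.930237)–(-1.22101, -0.4598, -1.49859)  len=0.8038
  (v8,v6,v7) [+-+] → (1.22101, -0.4598, -1.49859)–(0, -0.4598, -1.965)  len=1.3071

Chained into 1 loop(s):
  loop 1: 10 segments, perimeter = 12.1643
Total perimeter = 12.164

loops=1 perimeter=12.164


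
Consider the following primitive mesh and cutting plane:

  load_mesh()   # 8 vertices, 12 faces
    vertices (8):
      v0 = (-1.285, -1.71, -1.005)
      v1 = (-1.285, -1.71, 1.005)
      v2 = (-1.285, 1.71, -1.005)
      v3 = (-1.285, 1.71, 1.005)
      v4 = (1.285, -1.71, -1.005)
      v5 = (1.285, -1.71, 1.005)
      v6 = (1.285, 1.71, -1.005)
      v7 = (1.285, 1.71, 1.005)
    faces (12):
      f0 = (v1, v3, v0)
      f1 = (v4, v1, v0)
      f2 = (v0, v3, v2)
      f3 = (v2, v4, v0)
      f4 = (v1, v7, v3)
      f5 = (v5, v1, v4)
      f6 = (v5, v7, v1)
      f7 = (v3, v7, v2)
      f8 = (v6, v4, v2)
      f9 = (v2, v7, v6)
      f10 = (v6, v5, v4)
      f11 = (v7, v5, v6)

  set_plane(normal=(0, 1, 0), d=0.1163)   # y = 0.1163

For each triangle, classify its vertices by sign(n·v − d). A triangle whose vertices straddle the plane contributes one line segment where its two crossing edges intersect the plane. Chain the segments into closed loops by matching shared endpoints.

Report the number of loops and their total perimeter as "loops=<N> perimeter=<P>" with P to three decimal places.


Straddling triangles (8 of 12):
  (v1,v3,v0) [-+-] → (-1.285, 0.1163, 1.005)–(-1.285, 0.1163, 0.0683518)  len=0.9366
  (v0,v3,v2) [-++] → (-1.285, 0.1163, 0.0683518)–(-1.285, 0.1163, -1.005)  len=1.0734
  (v2,v4,v0) [+--] → (-0.087395, 0.1163, -1.005)–(-1.285, 0.1163, -1.005)  len=1.1976
  (v1,v7,v3) [-++] → (0.087395, 0.1163, 1.005)–(-1.285, 0.1163, 1.005)  len=1.3724
  (v5,v7,v1) [-+-] → (1.285, 0.1163, 1.005)–(0.087395, 0.1163, 1.005)  len=1.1976
  (v6,v4,v2) [+-+] → (1.285, 0.1163, -1.005)–(-0.087395, 0.1163, -1.005)  len=1.3724
  (v6,v5,v4) [+--] → (1.285, 0.1163, -0.0683518)–(1.285, 0.1163, -1.005)  len=0.9366
  (v7,v5,v6) [+-+] → (1.285, 0.1163, 1.005)–(1.285, 0.1163, -0.0683518)  len=1.0734

Chained into 1 loop(s):
  loop 1: 8 segments, perimeter = 9.1600
Total perimeter = 9.160

loops=1 perimeter=9.160


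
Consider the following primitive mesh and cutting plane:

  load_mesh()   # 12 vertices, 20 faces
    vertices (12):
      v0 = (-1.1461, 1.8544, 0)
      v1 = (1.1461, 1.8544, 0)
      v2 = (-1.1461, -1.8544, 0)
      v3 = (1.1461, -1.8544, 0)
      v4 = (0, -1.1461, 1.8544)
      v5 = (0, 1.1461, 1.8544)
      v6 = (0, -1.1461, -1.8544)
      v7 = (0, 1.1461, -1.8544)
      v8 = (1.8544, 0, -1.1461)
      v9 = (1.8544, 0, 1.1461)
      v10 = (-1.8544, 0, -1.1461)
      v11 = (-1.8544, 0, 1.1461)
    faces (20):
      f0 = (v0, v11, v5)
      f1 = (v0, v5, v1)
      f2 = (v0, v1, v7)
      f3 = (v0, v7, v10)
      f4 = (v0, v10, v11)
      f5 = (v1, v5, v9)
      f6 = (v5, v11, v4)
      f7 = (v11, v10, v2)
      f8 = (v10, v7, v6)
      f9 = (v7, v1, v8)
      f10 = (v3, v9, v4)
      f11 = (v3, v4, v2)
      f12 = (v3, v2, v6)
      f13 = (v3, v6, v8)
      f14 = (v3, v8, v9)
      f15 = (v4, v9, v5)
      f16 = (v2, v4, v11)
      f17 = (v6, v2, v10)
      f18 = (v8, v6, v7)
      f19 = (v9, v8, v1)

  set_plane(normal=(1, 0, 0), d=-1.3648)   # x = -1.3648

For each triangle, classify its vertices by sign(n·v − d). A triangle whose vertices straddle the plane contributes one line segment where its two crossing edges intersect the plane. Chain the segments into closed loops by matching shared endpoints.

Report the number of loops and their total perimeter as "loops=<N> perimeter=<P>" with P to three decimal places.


loops=1 perimeter=8.165

Straddling triangles (8 of 20):
  (v0,v11,v5) [+-+] → (-1.3648, 1.28182, 0.353878)–(-1.3648, 0.302594, 1.33311)  len=1.3848
  (v0,v7,v10) [++-] → (-1.3648, 0.302594, -1.33311)–(-1.3648, 1.28182, -0.353878)  len=1.3848
  (v0,v10,v11) [+--] → (-1.3648, 1.28182, -0.353878)–(-1.3648, 1.28182, 0.353878)  len=0.7078
  (v5,v11,v4) [+-+] → (-1.3648, 0.302594, 1.33311)–(-1.3648, -0.302594, 1.33311)  len=0.6052
  (v11,v10,v2) [--+] → (-1.3648, -1.28182, -0.353878)–(-1.3648, -1.28182, 0.353878)  len=0.7078
  (v10,v7,v6) [-++] → (-1.3648, 0.302594, -1.33311)–(-1.3648, -0.302594, -1.33311)  len=0.6052
  (v2,v4,v11) [++-] → (-1.3648, -0.302594, 1.33311)–(-1.3648, -1.28182, 0.353878)  len=1.3848
  (v6,v2,v10) [++-] → (-1.3648, -1.28182, -0.353878)–(-1.3648, -0.302594, -1.33311)  len=1.3848

Chained into 1 loop(s):
  loop 1: 8 segments, perimeter = 8.1652
Total perimeter = 8.165


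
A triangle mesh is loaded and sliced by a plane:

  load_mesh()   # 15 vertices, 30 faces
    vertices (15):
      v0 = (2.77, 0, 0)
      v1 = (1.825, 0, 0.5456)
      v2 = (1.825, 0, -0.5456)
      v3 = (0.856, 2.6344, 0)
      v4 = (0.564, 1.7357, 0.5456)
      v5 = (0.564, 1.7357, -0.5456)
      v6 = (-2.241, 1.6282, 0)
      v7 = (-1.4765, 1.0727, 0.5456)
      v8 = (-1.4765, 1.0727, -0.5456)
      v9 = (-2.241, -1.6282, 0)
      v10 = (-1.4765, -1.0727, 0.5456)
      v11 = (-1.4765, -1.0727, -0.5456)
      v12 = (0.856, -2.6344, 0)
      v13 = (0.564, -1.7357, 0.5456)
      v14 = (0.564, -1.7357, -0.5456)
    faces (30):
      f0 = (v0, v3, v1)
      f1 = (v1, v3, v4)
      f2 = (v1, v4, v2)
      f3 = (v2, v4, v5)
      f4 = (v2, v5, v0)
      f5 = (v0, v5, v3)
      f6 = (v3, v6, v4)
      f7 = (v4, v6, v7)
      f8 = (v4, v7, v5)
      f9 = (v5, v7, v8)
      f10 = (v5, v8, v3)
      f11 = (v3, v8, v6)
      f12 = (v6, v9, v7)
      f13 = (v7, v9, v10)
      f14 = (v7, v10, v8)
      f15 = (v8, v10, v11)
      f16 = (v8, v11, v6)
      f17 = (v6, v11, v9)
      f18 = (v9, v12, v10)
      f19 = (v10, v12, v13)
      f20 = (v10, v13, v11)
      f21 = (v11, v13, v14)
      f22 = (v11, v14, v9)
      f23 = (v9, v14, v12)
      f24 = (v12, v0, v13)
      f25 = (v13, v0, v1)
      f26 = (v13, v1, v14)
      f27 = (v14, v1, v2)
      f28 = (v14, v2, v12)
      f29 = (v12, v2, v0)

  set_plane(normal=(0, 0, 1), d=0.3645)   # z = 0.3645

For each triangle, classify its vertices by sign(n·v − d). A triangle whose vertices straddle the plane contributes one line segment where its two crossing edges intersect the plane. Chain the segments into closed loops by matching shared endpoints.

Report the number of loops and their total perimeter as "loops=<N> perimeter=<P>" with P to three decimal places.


loops=2 perimeter=23.298

Straddling triangles (20 of 30):
  (v0,v3,v1) [--+] → (1.50336, 0.874432, 0.3645)–(2.13867, 0, 0.3645)  len=1.0809
  (v1,v3,v4) [+-+] → (1.50336, 0.874432, 0.3645)–(0.660923, 2.034, 0.3645)  len=1.4333
  (v1,v4,v2) [++-] → (0.773281, 1.44764, 0.3645)–(1.825, 0, 0.3645)  len=1.7893
  (v2,v4,v5) [-+-] → (0.773281, 1.44764, 0.3645)–(0.564, 1.7357, 0.3645)  len=0.3561
  (v3,v6,v4) [--+] → (-0.367058, 1.70002, 0.3645)–(0.660923, 2.034, 0.3645)  len=1.0809
  (v4,v6,v7) [+-+] → (-0.367058, 1.70002, 0.3645)–(-1.73026, 1.25709, 0.3645)  len=1.4334
  (v4,v7,v5) [++-] → (-1.13785, 1.18273, 0.3645)–(0.564, 1.7357, 0.3645)  len=1.7894
  (v5,v7,v8) [-+-] → (-1.13785, 1.18273, 0.3645)–(-1.4765, 1.0727, 0.3645)  len=0.3561
  (v6,v9,v7) [--+] → (-1.73026, 0.176195, 0.3645)–(-1.73026, 1.25709, 0.3645)  len=1.0809
  (v7,v9,v10) [+-+] → (-1.73026, 0.176195, 0.3645)–(-1.73026, -1.25709, 0.3645)  len=1.4333
  (v7,v10,v8) [++-] → (-1.4765, -0.716641, 0.3645)–(-1.4765, 1.0727, 0.3645)  len=1.7893
  (v8,v10,v11) [-+-] → (-1.4765, -0.716641, 0.3645)–(-1.4765, -1.0727, 0.3645)  len=0.3561
  (v9,v12,v10) [--+] → (-0.702278, -1.59107, 0.3645)–(-1.73026, -1.25709, 0.3645)  len=1.0809
  (v10,v12,v13) [+-+] → (-0.702278, -1.59107, 0.3645)–(0.660923, -2.034, 0.3645)  len=1.4334
  (v10,v13,v11) [++-] → (0.22535, -1.62567, 0.3645)–(-1.4765, -1.0727, 0.3645)  len=1.7894
  (v11,v13,v14) [-+-] → (0.22535, -1.62567, 0.3645)–(0.564, -1.7357, 0.3645)  len=0.3561
  (v12,v0,v13) [--+] → (1.29623, -1.15957, 0.3645)–(0.660923, -2.034, 0.3645)  len=1.0809
  (v13,v0,v1) [+-+] → (1.29623, -1.15957, 0.3645)–(2.13867, 0, 0.3645)  len=1.4333
  (v13,v1,v14) [++-] → (1.61572, -0.288064, 0.3645)–(0.564, -1.7357, 0.3645)  len=1.7893
  (v14,v1,v2) [-+-] → (1.61572, -0.288064, 0.3645)–(1.825, 0, 0.3645)  len=0.3561

Chained into 2 loop(s):
  loop 1: 10 segments, perimeter = 12.5709
  loop 2: 10 segments, perimeter = 10.7272
Total perimeter = 23.298


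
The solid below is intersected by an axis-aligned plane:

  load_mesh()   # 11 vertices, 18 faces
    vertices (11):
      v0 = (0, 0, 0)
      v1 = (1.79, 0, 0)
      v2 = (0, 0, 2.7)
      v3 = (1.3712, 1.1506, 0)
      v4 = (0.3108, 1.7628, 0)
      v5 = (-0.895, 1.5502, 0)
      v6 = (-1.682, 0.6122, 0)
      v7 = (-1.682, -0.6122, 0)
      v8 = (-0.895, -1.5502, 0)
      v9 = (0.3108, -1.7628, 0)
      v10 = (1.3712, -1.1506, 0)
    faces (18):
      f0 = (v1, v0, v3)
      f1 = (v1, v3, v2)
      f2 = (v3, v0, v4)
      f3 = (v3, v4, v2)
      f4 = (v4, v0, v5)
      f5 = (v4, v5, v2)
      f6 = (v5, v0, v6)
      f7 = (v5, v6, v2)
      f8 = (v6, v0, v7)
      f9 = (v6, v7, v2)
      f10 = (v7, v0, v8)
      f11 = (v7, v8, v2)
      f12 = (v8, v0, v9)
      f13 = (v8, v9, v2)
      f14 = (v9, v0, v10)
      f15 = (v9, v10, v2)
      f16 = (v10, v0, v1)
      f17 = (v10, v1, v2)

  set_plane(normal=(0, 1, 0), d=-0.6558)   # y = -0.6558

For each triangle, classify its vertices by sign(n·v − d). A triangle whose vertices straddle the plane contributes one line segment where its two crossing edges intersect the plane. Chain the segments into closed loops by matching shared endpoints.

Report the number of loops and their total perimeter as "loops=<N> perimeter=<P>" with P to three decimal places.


Straddling triangles (8 of 18):
  (v7,v0,v8) [++-] → (-0.378623, -0.6558, 0)–(-1.64542, -0.6558, 0)  len=1.2668
  (v7,v8,v2) [+-+] → (-1.64542, -0.6558, 0)–(-0.378623, -0.6558, 1.55779)  len=2.0079
  (v8,v0,v9) [-+-] → (-0.378623, -0.6558, 0)–(0.115624, -0.6558, 0)  len=0.4942
  (v8,v9,v2) [--+] → (0.115624, -0.6558, 1.69554)–(-0.378623, -0.6558, 1.55779)  len=0.5131
  (v9,v0,v10) [-+-] → (0.115624, -0.6558, 0)–(0.781534, -0.6558, 0)  len=0.6659
  (v9,v10,v2) [--+] → (0.781534, -0.6558, 1.1611)–(0.115624, -0.6558, 1.69554)  len=0.8539
  (v10,v0,v1) [-++] → (0.781534, -0.6558, 0)–(1.5513, -0.6558, 0)  len=0.7698
  (v10,v1,v2) [-++] → (1.5513, -0.6558, 0)–(0.781534, -0.6558, 1.1611)  len=1.3931

Chained into 1 loop(s):
  loop 1: 8 segments, perimeter = 7.9646
Total perimeter = 7.965

loops=1 perimeter=7.965
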